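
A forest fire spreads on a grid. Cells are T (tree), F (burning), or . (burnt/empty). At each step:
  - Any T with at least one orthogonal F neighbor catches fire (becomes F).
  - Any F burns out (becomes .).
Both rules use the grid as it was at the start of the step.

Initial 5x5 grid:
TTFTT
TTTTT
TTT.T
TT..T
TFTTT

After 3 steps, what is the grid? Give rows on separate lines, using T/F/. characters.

Step 1: 6 trees catch fire, 2 burn out
  TF.FT
  TTFTT
  TTT.T
  TF..T
  F.FTT
Step 2: 8 trees catch fire, 6 burn out
  F...F
  TF.FT
  TFF.T
  F...T
  ...FT
Step 3: 4 trees catch fire, 8 burn out
  .....
  F...F
  F...T
  ....T
  ....F

.....
F...F
F...T
....T
....F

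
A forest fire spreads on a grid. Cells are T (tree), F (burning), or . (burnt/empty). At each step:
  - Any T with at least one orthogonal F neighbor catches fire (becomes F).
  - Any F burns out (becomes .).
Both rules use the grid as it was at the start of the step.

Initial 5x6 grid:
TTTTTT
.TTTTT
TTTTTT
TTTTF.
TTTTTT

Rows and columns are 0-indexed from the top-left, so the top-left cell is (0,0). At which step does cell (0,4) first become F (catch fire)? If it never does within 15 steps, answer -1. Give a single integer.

Step 1: cell (0,4)='T' (+3 fires, +1 burnt)
Step 2: cell (0,4)='T' (+6 fires, +3 burnt)
Step 3: cell (0,4)='F' (+6 fires, +6 burnt)
  -> target ignites at step 3
Step 4: cell (0,4)='.' (+6 fires, +6 burnt)
Step 5: cell (0,4)='.' (+4 fires, +6 burnt)
Step 6: cell (0,4)='.' (+1 fires, +4 burnt)
Step 7: cell (0,4)='.' (+1 fires, +1 burnt)
Step 8: cell (0,4)='.' (+0 fires, +1 burnt)
  fire out at step 8

3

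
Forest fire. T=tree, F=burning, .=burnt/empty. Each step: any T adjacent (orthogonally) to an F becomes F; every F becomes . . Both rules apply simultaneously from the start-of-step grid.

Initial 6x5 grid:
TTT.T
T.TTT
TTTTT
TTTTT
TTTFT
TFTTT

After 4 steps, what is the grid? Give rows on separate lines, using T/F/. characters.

Step 1: 7 trees catch fire, 2 burn out
  TTT.T
  T.TTT
  TTTTT
  TTTFT
  TFF.F
  F.FFT
Step 2: 6 trees catch fire, 7 burn out
  TTT.T
  T.TTT
  TTTFT
  TFF.F
  F....
  ....F
Step 3: 5 trees catch fire, 6 burn out
  TTT.T
  T.TFT
  TFF.F
  F....
  .....
  .....
Step 4: 3 trees catch fire, 5 burn out
  TTT.T
  T.F.F
  F....
  .....
  .....
  .....

TTT.T
T.F.F
F....
.....
.....
.....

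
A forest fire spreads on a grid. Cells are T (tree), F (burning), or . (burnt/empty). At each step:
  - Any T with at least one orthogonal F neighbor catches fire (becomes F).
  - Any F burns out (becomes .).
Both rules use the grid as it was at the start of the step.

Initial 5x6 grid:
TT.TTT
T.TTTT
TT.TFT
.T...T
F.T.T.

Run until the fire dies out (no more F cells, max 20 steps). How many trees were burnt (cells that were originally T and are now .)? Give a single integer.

Answer: 10

Derivation:
Step 1: +3 fires, +2 burnt (F count now 3)
Step 2: +4 fires, +3 burnt (F count now 4)
Step 3: +3 fires, +4 burnt (F count now 3)
Step 4: +0 fires, +3 burnt (F count now 0)
Fire out after step 4
Initially T: 18, now '.': 22
Total burnt (originally-T cells now '.'): 10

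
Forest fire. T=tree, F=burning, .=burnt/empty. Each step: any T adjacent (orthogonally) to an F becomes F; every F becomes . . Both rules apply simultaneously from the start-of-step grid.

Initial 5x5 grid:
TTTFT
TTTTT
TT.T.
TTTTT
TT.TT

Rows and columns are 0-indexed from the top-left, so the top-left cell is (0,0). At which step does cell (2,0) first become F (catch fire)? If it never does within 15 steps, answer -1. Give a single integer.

Step 1: cell (2,0)='T' (+3 fires, +1 burnt)
Step 2: cell (2,0)='T' (+4 fires, +3 burnt)
Step 3: cell (2,0)='T' (+3 fires, +4 burnt)
Step 4: cell (2,0)='T' (+5 fires, +3 burnt)
Step 5: cell (2,0)='F' (+3 fires, +5 burnt)
  -> target ignites at step 5
Step 6: cell (2,0)='.' (+2 fires, +3 burnt)
Step 7: cell (2,0)='.' (+1 fires, +2 burnt)
Step 8: cell (2,0)='.' (+0 fires, +1 burnt)
  fire out at step 8

5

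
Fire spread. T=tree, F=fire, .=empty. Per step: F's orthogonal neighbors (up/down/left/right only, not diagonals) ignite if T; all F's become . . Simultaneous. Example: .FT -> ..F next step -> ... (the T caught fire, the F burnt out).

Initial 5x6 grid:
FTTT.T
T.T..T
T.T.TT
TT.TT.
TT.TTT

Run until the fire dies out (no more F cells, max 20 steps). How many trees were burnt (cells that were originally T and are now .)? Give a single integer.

Step 1: +2 fires, +1 burnt (F count now 2)
Step 2: +2 fires, +2 burnt (F count now 2)
Step 3: +3 fires, +2 burnt (F count now 3)
Step 4: +3 fires, +3 burnt (F count now 3)
Step 5: +1 fires, +3 burnt (F count now 1)
Step 6: +0 fires, +1 burnt (F count now 0)
Fire out after step 6
Initially T: 20, now '.': 21
Total burnt (originally-T cells now '.'): 11

Answer: 11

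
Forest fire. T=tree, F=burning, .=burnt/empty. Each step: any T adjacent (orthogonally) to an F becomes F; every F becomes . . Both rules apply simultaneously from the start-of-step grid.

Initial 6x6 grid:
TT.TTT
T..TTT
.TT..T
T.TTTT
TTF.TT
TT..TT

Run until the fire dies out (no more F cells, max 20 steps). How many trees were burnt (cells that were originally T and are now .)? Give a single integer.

Step 1: +2 fires, +1 burnt (F count now 2)
Step 2: +4 fires, +2 burnt (F count now 4)
Step 3: +4 fires, +4 burnt (F count now 4)
Step 4: +2 fires, +4 burnt (F count now 2)
Step 5: +3 fires, +2 burnt (F count now 3)
Step 6: +2 fires, +3 burnt (F count now 2)
Step 7: +2 fires, +2 burnt (F count now 2)
Step 8: +2 fires, +2 burnt (F count now 2)
Step 9: +1 fires, +2 burnt (F count now 1)
Step 10: +0 fires, +1 burnt (F count now 0)
Fire out after step 10
Initially T: 25, now '.': 33
Total burnt (originally-T cells now '.'): 22

Answer: 22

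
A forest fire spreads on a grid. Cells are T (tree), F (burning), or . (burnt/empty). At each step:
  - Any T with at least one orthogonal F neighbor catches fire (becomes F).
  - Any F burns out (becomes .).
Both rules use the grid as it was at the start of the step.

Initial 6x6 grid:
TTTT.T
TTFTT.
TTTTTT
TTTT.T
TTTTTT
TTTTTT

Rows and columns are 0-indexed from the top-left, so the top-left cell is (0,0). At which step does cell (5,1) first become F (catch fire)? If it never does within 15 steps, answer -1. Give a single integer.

Step 1: cell (5,1)='T' (+4 fires, +1 burnt)
Step 2: cell (5,1)='T' (+7 fires, +4 burnt)
Step 3: cell (5,1)='T' (+6 fires, +7 burnt)
Step 4: cell (5,1)='T' (+5 fires, +6 burnt)
Step 5: cell (5,1)='F' (+5 fires, +5 burnt)
  -> target ignites at step 5
Step 6: cell (5,1)='.' (+3 fires, +5 burnt)
Step 7: cell (5,1)='.' (+1 fires, +3 burnt)
Step 8: cell (5,1)='.' (+0 fires, +1 burnt)
  fire out at step 8

5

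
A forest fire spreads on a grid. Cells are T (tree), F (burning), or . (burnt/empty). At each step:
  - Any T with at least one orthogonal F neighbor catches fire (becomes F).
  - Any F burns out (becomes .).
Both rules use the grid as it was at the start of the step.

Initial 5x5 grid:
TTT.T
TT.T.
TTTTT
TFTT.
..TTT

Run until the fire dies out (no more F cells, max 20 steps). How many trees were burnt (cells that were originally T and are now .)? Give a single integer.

Answer: 17

Derivation:
Step 1: +3 fires, +1 burnt (F count now 3)
Step 2: +5 fires, +3 burnt (F count now 5)
Step 3: +4 fires, +5 burnt (F count now 4)
Step 4: +5 fires, +4 burnt (F count now 5)
Step 5: +0 fires, +5 burnt (F count now 0)
Fire out after step 5
Initially T: 18, now '.': 24
Total burnt (originally-T cells now '.'): 17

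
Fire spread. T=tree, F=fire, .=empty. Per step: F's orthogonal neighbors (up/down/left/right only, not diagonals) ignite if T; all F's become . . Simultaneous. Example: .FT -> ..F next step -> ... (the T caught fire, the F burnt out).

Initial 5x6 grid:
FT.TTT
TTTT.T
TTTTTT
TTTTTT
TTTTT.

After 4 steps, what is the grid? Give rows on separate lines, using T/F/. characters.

Step 1: 2 trees catch fire, 1 burn out
  .F.TTT
  FTTT.T
  TTTTTT
  TTTTTT
  TTTTT.
Step 2: 2 trees catch fire, 2 burn out
  ...TTT
  .FTT.T
  FTTTTT
  TTTTTT
  TTTTT.
Step 3: 3 trees catch fire, 2 burn out
  ...TTT
  ..FT.T
  .FTTTT
  FTTTTT
  TTTTT.
Step 4: 4 trees catch fire, 3 burn out
  ...TTT
  ...F.T
  ..FTTT
  .FTTTT
  FTTTT.

...TTT
...F.T
..FTTT
.FTTTT
FTTTT.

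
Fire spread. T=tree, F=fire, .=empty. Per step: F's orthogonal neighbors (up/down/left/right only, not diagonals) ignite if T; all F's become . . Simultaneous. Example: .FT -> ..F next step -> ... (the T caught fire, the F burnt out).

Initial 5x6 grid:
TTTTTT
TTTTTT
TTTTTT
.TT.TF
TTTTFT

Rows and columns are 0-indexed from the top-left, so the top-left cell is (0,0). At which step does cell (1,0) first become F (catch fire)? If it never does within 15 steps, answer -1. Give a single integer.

Step 1: cell (1,0)='T' (+4 fires, +2 burnt)
Step 2: cell (1,0)='T' (+3 fires, +4 burnt)
Step 3: cell (1,0)='T' (+5 fires, +3 burnt)
Step 4: cell (1,0)='T' (+5 fires, +5 burnt)
Step 5: cell (1,0)='T' (+3 fires, +5 burnt)
Step 6: cell (1,0)='T' (+3 fires, +3 burnt)
Step 7: cell (1,0)='F' (+2 fires, +3 burnt)
  -> target ignites at step 7
Step 8: cell (1,0)='.' (+1 fires, +2 burnt)
Step 9: cell (1,0)='.' (+0 fires, +1 burnt)
  fire out at step 9

7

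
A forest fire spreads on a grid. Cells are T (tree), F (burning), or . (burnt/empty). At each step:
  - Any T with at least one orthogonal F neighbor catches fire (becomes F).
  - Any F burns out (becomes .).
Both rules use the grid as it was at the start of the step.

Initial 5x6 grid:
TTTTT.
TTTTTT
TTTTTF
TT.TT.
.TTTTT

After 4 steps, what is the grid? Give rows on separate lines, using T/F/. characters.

Step 1: 2 trees catch fire, 1 burn out
  TTTTT.
  TTTTTF
  TTTTF.
  TT.TT.
  .TTTTT
Step 2: 3 trees catch fire, 2 burn out
  TTTTT.
  TTTTF.
  TTTF..
  TT.TF.
  .TTTTT
Step 3: 5 trees catch fire, 3 burn out
  TTTTF.
  TTTF..
  TTF...
  TT.F..
  .TTTFT
Step 4: 5 trees catch fire, 5 burn out
  TTTF..
  TTF...
  TF....
  TT....
  .TTF.F

TTTF..
TTF...
TF....
TT....
.TTF.F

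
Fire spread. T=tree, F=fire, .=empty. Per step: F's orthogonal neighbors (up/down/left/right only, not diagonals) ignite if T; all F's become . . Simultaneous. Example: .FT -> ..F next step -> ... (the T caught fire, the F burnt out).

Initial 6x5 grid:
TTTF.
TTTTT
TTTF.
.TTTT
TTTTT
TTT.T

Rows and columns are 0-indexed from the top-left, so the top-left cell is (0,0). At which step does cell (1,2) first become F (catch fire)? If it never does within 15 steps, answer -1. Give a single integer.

Step 1: cell (1,2)='T' (+4 fires, +2 burnt)
Step 2: cell (1,2)='F' (+7 fires, +4 burnt)
  -> target ignites at step 2
Step 3: cell (1,2)='.' (+6 fires, +7 burnt)
Step 4: cell (1,2)='.' (+4 fires, +6 burnt)
Step 5: cell (1,2)='.' (+2 fires, +4 burnt)
Step 6: cell (1,2)='.' (+1 fires, +2 burnt)
Step 7: cell (1,2)='.' (+0 fires, +1 burnt)
  fire out at step 7

2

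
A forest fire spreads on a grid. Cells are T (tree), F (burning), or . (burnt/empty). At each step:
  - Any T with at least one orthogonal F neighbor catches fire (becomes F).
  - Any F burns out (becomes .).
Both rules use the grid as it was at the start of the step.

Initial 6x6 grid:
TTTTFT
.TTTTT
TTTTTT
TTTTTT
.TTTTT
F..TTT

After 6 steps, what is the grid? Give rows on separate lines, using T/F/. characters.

Step 1: 3 trees catch fire, 2 burn out
  TTTF.F
  .TTTFT
  TTTTTT
  TTTTTT
  .TTTTT
  ...TTT
Step 2: 4 trees catch fire, 3 burn out
  TTF...
  .TTF.F
  TTTTFT
  TTTTTT
  .TTTTT
  ...TTT
Step 3: 5 trees catch fire, 4 burn out
  TF....
  .TF...
  TTTF.F
  TTTTFT
  .TTTTT
  ...TTT
Step 4: 6 trees catch fire, 5 burn out
  F.....
  .F....
  TTF...
  TTTF.F
  .TTTFT
  ...TTT
Step 5: 5 trees catch fire, 6 burn out
  ......
  ......
  TF....
  TTF...
  .TTF.F
  ...TFT
Step 6: 5 trees catch fire, 5 burn out
  ......
  ......
  F.....
  TF....
  .TF...
  ...F.F

......
......
F.....
TF....
.TF...
...F.F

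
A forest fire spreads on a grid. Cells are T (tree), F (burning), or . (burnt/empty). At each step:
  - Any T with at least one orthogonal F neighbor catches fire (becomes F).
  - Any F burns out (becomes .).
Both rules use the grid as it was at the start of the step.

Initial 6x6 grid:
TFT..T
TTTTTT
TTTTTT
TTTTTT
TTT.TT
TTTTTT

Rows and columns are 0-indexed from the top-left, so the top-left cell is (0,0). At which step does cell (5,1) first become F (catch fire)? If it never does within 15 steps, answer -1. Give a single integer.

Step 1: cell (5,1)='T' (+3 fires, +1 burnt)
Step 2: cell (5,1)='T' (+3 fires, +3 burnt)
Step 3: cell (5,1)='T' (+4 fires, +3 burnt)
Step 4: cell (5,1)='T' (+5 fires, +4 burnt)
Step 5: cell (5,1)='F' (+6 fires, +5 burnt)
  -> target ignites at step 5
Step 6: cell (5,1)='.' (+5 fires, +6 burnt)
Step 7: cell (5,1)='.' (+3 fires, +5 burnt)
Step 8: cell (5,1)='.' (+2 fires, +3 burnt)
Step 9: cell (5,1)='.' (+1 fires, +2 burnt)
Step 10: cell (5,1)='.' (+0 fires, +1 burnt)
  fire out at step 10

5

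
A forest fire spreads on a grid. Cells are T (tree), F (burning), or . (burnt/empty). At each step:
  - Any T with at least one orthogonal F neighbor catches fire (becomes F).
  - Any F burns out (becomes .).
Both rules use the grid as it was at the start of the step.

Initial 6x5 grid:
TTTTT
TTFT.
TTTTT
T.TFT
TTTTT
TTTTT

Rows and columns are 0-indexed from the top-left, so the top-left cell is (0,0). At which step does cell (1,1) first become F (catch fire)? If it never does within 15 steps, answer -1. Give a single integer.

Step 1: cell (1,1)='F' (+8 fires, +2 burnt)
  -> target ignites at step 1
Step 2: cell (1,1)='.' (+8 fires, +8 burnt)
Step 3: cell (1,1)='.' (+6 fires, +8 burnt)
Step 4: cell (1,1)='.' (+3 fires, +6 burnt)
Step 5: cell (1,1)='.' (+1 fires, +3 burnt)
Step 6: cell (1,1)='.' (+0 fires, +1 burnt)
  fire out at step 6

1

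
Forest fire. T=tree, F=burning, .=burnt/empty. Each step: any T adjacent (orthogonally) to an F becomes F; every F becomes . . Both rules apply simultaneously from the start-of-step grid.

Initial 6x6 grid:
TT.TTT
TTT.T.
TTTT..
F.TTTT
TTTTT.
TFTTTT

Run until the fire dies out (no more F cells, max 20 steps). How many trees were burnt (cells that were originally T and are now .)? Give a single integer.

Answer: 23

Derivation:
Step 1: +5 fires, +2 burnt (F count now 5)
Step 2: +4 fires, +5 burnt (F count now 4)
Step 3: +6 fires, +4 burnt (F count now 6)
Step 4: +6 fires, +6 burnt (F count now 6)
Step 5: +1 fires, +6 burnt (F count now 1)
Step 6: +1 fires, +1 burnt (F count now 1)
Step 7: +0 fires, +1 burnt (F count now 0)
Fire out after step 7
Initially T: 27, now '.': 32
Total burnt (originally-T cells now '.'): 23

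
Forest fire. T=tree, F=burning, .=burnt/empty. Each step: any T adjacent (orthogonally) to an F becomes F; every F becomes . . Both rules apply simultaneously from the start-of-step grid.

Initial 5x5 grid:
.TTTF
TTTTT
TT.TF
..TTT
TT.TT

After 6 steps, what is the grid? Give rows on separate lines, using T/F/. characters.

Step 1: 4 trees catch fire, 2 burn out
  .TTF.
  TTTTF
  TT.F.
  ..TTF
  TT.TT
Step 2: 4 trees catch fire, 4 burn out
  .TF..
  TTTF.
  TT...
  ..TF.
  TT.TF
Step 3: 4 trees catch fire, 4 burn out
  .F...
  TTF..
  TT...
  ..F..
  TT.F.
Step 4: 1 trees catch fire, 4 burn out
  .....
  TF...
  TT...
  .....
  TT...
Step 5: 2 trees catch fire, 1 burn out
  .....
  F....
  TF...
  .....
  TT...
Step 6: 1 trees catch fire, 2 burn out
  .....
  .....
  F....
  .....
  TT...

.....
.....
F....
.....
TT...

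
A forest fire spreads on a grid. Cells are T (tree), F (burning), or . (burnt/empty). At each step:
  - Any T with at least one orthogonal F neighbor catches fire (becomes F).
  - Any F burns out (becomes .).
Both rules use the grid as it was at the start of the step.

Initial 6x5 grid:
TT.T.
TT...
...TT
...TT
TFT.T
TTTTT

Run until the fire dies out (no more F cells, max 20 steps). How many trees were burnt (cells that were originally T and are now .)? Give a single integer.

Answer: 12

Derivation:
Step 1: +3 fires, +1 burnt (F count now 3)
Step 2: +2 fires, +3 burnt (F count now 2)
Step 3: +1 fires, +2 burnt (F count now 1)
Step 4: +1 fires, +1 burnt (F count now 1)
Step 5: +1 fires, +1 burnt (F count now 1)
Step 6: +1 fires, +1 burnt (F count now 1)
Step 7: +2 fires, +1 burnt (F count now 2)
Step 8: +1 fires, +2 burnt (F count now 1)
Step 9: +0 fires, +1 burnt (F count now 0)
Fire out after step 9
Initially T: 17, now '.': 25
Total burnt (originally-T cells now '.'): 12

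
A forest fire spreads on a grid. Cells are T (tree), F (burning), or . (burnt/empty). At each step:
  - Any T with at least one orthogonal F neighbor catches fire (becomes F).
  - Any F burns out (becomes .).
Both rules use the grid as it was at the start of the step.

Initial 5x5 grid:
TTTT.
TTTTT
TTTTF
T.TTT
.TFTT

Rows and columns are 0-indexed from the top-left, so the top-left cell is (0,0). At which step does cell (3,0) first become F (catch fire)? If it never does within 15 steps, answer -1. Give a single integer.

Step 1: cell (3,0)='T' (+6 fires, +2 burnt)
Step 2: cell (3,0)='T' (+4 fires, +6 burnt)
Step 3: cell (3,0)='T' (+3 fires, +4 burnt)
Step 4: cell (3,0)='T' (+3 fires, +3 burnt)
Step 5: cell (3,0)='F' (+3 fires, +3 burnt)
  -> target ignites at step 5
Step 6: cell (3,0)='.' (+1 fires, +3 burnt)
Step 7: cell (3,0)='.' (+0 fires, +1 burnt)
  fire out at step 7

5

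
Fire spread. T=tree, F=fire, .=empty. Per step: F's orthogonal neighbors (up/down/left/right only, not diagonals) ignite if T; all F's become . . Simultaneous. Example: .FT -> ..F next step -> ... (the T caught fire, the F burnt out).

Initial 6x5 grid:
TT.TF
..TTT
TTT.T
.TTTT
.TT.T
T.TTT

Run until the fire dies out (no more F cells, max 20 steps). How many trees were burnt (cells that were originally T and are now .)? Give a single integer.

Step 1: +2 fires, +1 burnt (F count now 2)
Step 2: +2 fires, +2 burnt (F count now 2)
Step 3: +2 fires, +2 burnt (F count now 2)
Step 4: +3 fires, +2 burnt (F count now 3)
Step 5: +3 fires, +3 burnt (F count now 3)
Step 6: +4 fires, +3 burnt (F count now 4)
Step 7: +2 fires, +4 burnt (F count now 2)
Step 8: +0 fires, +2 burnt (F count now 0)
Fire out after step 8
Initially T: 21, now '.': 27
Total burnt (originally-T cells now '.'): 18

Answer: 18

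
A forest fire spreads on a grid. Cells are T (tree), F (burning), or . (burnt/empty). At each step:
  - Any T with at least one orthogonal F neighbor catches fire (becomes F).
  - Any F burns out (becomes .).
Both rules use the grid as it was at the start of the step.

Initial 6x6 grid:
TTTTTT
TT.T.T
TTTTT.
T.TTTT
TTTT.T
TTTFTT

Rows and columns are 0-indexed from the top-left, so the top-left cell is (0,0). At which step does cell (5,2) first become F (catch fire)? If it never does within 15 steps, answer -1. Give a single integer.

Step 1: cell (5,2)='F' (+3 fires, +1 burnt)
  -> target ignites at step 1
Step 2: cell (5,2)='.' (+4 fires, +3 burnt)
Step 3: cell (5,2)='.' (+6 fires, +4 burnt)
Step 4: cell (5,2)='.' (+5 fires, +6 burnt)
Step 5: cell (5,2)='.' (+3 fires, +5 burnt)
Step 6: cell (5,2)='.' (+4 fires, +3 burnt)
Step 7: cell (5,2)='.' (+3 fires, +4 burnt)
Step 8: cell (5,2)='.' (+2 fires, +3 burnt)
Step 9: cell (5,2)='.' (+0 fires, +2 burnt)
  fire out at step 9

1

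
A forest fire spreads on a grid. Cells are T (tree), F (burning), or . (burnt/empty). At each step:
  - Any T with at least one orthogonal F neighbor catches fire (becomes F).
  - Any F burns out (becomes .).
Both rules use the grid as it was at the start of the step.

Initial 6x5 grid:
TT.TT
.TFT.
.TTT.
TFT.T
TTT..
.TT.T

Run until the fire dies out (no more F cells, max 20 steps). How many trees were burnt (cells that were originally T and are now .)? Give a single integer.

Step 1: +7 fires, +2 burnt (F count now 7)
Step 2: +6 fires, +7 burnt (F count now 6)
Step 3: +3 fires, +6 burnt (F count now 3)
Step 4: +0 fires, +3 burnt (F count now 0)
Fire out after step 4
Initially T: 18, now '.': 28
Total burnt (originally-T cells now '.'): 16

Answer: 16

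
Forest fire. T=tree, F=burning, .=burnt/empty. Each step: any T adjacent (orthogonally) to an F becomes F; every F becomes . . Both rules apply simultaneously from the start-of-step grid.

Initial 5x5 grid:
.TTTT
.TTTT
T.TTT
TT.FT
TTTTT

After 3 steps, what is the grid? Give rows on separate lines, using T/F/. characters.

Step 1: 3 trees catch fire, 1 burn out
  .TTTT
  .TTTT
  T.TFT
  TT..F
  TTTFT
Step 2: 5 trees catch fire, 3 burn out
  .TTTT
  .TTFT
  T.F.F
  TT...
  TTF.F
Step 3: 4 trees catch fire, 5 burn out
  .TTFT
  .TF.F
  T....
  TT...
  TF...

.TTFT
.TF.F
T....
TT...
TF...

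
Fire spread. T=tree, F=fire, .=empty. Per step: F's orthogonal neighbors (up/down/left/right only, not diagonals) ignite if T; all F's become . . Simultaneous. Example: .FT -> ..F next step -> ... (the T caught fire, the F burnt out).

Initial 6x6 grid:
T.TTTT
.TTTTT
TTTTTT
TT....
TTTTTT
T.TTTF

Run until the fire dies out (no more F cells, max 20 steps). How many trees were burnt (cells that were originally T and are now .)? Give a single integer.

Answer: 27

Derivation:
Step 1: +2 fires, +1 burnt (F count now 2)
Step 2: +2 fires, +2 burnt (F count now 2)
Step 3: +2 fires, +2 burnt (F count now 2)
Step 4: +1 fires, +2 burnt (F count now 1)
Step 5: +1 fires, +1 burnt (F count now 1)
Step 6: +2 fires, +1 burnt (F count now 2)
Step 7: +3 fires, +2 burnt (F count now 3)
Step 8: +3 fires, +3 burnt (F count now 3)
Step 9: +2 fires, +3 burnt (F count now 2)
Step 10: +3 fires, +2 burnt (F count now 3)
Step 11: +3 fires, +3 burnt (F count now 3)
Step 12: +2 fires, +3 burnt (F count now 2)
Step 13: +1 fires, +2 burnt (F count now 1)
Step 14: +0 fires, +1 burnt (F count now 0)
Fire out after step 14
Initially T: 28, now '.': 35
Total burnt (originally-T cells now '.'): 27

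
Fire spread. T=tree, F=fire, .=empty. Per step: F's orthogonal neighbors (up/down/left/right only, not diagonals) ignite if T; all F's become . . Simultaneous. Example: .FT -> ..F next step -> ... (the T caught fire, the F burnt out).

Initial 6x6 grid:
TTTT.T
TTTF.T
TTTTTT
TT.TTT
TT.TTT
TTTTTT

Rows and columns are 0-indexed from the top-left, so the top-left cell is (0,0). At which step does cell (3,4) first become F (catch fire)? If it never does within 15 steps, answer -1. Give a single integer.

Step 1: cell (3,4)='T' (+3 fires, +1 burnt)
Step 2: cell (3,4)='T' (+5 fires, +3 burnt)
Step 3: cell (3,4)='F' (+6 fires, +5 burnt)
  -> target ignites at step 3
Step 4: cell (3,4)='.' (+7 fires, +6 burnt)
Step 5: cell (3,4)='.' (+6 fires, +7 burnt)
Step 6: cell (3,4)='.' (+3 fires, +6 burnt)
Step 7: cell (3,4)='.' (+1 fires, +3 burnt)
Step 8: cell (3,4)='.' (+0 fires, +1 burnt)
  fire out at step 8

3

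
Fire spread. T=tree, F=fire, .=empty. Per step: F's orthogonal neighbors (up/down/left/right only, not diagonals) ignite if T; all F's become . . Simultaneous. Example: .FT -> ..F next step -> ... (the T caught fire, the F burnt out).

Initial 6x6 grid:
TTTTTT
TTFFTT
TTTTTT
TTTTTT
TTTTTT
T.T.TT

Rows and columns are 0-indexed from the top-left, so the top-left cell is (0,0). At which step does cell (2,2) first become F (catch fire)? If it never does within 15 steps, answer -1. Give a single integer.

Step 1: cell (2,2)='F' (+6 fires, +2 burnt)
  -> target ignites at step 1
Step 2: cell (2,2)='.' (+8 fires, +6 burnt)
Step 3: cell (2,2)='.' (+8 fires, +8 burnt)
Step 4: cell (2,2)='.' (+5 fires, +8 burnt)
Step 5: cell (2,2)='.' (+3 fires, +5 burnt)
Step 6: cell (2,2)='.' (+2 fires, +3 burnt)
Step 7: cell (2,2)='.' (+0 fires, +2 burnt)
  fire out at step 7

1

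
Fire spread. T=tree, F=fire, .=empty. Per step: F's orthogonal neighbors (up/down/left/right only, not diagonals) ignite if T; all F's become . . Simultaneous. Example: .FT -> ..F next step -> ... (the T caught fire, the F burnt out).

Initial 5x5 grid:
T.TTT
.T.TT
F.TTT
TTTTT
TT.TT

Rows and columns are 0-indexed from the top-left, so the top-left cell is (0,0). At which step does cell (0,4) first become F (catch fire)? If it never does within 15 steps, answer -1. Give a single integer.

Step 1: cell (0,4)='T' (+1 fires, +1 burnt)
Step 2: cell (0,4)='T' (+2 fires, +1 burnt)
Step 3: cell (0,4)='T' (+2 fires, +2 burnt)
Step 4: cell (0,4)='T' (+2 fires, +2 burnt)
Step 5: cell (0,4)='T' (+3 fires, +2 burnt)
Step 6: cell (0,4)='T' (+3 fires, +3 burnt)
Step 7: cell (0,4)='T' (+2 fires, +3 burnt)
Step 8: cell (0,4)='F' (+2 fires, +2 burnt)
  -> target ignites at step 8
Step 9: cell (0,4)='.' (+0 fires, +2 burnt)
  fire out at step 9

8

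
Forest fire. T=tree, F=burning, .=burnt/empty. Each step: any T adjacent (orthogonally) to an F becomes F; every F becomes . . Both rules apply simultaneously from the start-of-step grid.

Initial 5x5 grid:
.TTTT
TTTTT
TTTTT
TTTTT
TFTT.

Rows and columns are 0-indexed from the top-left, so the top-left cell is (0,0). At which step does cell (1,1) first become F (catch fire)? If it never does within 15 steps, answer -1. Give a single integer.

Step 1: cell (1,1)='T' (+3 fires, +1 burnt)
Step 2: cell (1,1)='T' (+4 fires, +3 burnt)
Step 3: cell (1,1)='F' (+4 fires, +4 burnt)
  -> target ignites at step 3
Step 4: cell (1,1)='.' (+5 fires, +4 burnt)
Step 5: cell (1,1)='.' (+3 fires, +5 burnt)
Step 6: cell (1,1)='.' (+2 fires, +3 burnt)
Step 7: cell (1,1)='.' (+1 fires, +2 burnt)
Step 8: cell (1,1)='.' (+0 fires, +1 burnt)
  fire out at step 8

3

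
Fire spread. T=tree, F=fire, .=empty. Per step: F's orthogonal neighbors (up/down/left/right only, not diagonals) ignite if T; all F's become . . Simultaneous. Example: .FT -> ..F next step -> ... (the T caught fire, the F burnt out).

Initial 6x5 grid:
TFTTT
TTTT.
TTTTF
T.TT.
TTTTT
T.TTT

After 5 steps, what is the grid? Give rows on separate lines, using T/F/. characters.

Step 1: 4 trees catch fire, 2 burn out
  F.FTT
  TFTT.
  TTTF.
  T.TT.
  TTTTT
  T.TTT
Step 2: 7 trees catch fire, 4 burn out
  ...FT
  F.FF.
  TFF..
  T.TF.
  TTTTT
  T.TTT
Step 3: 4 trees catch fire, 7 burn out
  ....F
  .....
  F....
  T.F..
  TTTFT
  T.TTT
Step 4: 4 trees catch fire, 4 burn out
  .....
  .....
  .....
  F....
  TTF.F
  T.TFT
Step 5: 4 trees catch fire, 4 burn out
  .....
  .....
  .....
  .....
  FF...
  T.F.F

.....
.....
.....
.....
FF...
T.F.F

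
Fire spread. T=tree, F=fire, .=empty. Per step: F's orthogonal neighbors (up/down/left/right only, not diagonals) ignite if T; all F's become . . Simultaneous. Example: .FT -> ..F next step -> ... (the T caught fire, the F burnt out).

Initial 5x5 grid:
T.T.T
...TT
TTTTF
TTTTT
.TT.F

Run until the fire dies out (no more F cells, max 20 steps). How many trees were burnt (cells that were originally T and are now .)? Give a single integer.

Step 1: +3 fires, +2 burnt (F count now 3)
Step 2: +4 fires, +3 burnt (F count now 4)
Step 3: +2 fires, +4 burnt (F count now 2)
Step 4: +3 fires, +2 burnt (F count now 3)
Step 5: +2 fires, +3 burnt (F count now 2)
Step 6: +0 fires, +2 burnt (F count now 0)
Fire out after step 6
Initially T: 16, now '.': 23
Total burnt (originally-T cells now '.'): 14

Answer: 14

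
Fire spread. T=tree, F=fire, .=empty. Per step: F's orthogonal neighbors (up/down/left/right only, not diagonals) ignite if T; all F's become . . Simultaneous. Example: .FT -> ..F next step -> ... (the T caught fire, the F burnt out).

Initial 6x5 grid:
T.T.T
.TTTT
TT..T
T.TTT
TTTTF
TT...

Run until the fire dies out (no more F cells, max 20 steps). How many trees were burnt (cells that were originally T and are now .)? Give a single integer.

Step 1: +2 fires, +1 burnt (F count now 2)
Step 2: +3 fires, +2 burnt (F count now 3)
Step 3: +3 fires, +3 burnt (F count now 3)
Step 4: +4 fires, +3 burnt (F count now 4)
Step 5: +3 fires, +4 burnt (F count now 3)
Step 6: +3 fires, +3 burnt (F count now 3)
Step 7: +1 fires, +3 burnt (F count now 1)
Step 8: +0 fires, +1 burnt (F count now 0)
Fire out after step 8
Initially T: 20, now '.': 29
Total burnt (originally-T cells now '.'): 19

Answer: 19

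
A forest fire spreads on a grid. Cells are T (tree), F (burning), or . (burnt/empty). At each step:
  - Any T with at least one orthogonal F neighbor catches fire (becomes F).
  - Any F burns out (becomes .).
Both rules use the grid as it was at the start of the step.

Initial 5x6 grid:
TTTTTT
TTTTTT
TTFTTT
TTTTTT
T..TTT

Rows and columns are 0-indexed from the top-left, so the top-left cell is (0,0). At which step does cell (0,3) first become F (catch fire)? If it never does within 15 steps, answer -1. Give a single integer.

Step 1: cell (0,3)='T' (+4 fires, +1 burnt)
Step 2: cell (0,3)='T' (+7 fires, +4 burnt)
Step 3: cell (0,3)='F' (+8 fires, +7 burnt)
  -> target ignites at step 3
Step 4: cell (0,3)='.' (+6 fires, +8 burnt)
Step 5: cell (0,3)='.' (+2 fires, +6 burnt)
Step 6: cell (0,3)='.' (+0 fires, +2 burnt)
  fire out at step 6

3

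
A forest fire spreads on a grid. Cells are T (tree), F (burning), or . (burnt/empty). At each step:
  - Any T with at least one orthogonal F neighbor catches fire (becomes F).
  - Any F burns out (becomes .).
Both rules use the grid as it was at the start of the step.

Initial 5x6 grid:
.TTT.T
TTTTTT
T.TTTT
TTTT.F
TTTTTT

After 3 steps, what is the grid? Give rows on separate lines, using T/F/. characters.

Step 1: 2 trees catch fire, 1 burn out
  .TTT.T
  TTTTTT
  T.TTTF
  TTTT..
  TTTTTF
Step 2: 3 trees catch fire, 2 burn out
  .TTT.T
  TTTTTF
  T.TTF.
  TTTT..
  TTTTF.
Step 3: 4 trees catch fire, 3 burn out
  .TTT.F
  TTTTF.
  T.TF..
  TTTT..
  TTTF..

.TTT.F
TTTTF.
T.TF..
TTTT..
TTTF..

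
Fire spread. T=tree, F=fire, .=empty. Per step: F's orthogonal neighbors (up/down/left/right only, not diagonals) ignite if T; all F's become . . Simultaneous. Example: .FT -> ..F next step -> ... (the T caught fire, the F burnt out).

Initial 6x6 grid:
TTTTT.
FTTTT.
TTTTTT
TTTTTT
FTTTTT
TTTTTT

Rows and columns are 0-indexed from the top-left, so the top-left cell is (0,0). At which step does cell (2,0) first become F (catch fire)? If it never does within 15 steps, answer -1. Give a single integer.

Step 1: cell (2,0)='F' (+6 fires, +2 burnt)
  -> target ignites at step 1
Step 2: cell (2,0)='.' (+6 fires, +6 burnt)
Step 3: cell (2,0)='.' (+6 fires, +6 burnt)
Step 4: cell (2,0)='.' (+6 fires, +6 burnt)
Step 5: cell (2,0)='.' (+5 fires, +6 burnt)
Step 6: cell (2,0)='.' (+3 fires, +5 burnt)
Step 7: cell (2,0)='.' (+0 fires, +3 burnt)
  fire out at step 7

1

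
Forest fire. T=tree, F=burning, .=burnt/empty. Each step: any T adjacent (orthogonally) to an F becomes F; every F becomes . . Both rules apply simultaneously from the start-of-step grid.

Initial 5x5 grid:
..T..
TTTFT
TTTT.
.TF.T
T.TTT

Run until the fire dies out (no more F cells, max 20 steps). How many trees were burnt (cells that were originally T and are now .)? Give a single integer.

Answer: 14

Derivation:
Step 1: +6 fires, +2 burnt (F count now 6)
Step 2: +4 fires, +6 burnt (F count now 4)
Step 3: +3 fires, +4 burnt (F count now 3)
Step 4: +1 fires, +3 burnt (F count now 1)
Step 5: +0 fires, +1 burnt (F count now 0)
Fire out after step 5
Initially T: 15, now '.': 24
Total burnt (originally-T cells now '.'): 14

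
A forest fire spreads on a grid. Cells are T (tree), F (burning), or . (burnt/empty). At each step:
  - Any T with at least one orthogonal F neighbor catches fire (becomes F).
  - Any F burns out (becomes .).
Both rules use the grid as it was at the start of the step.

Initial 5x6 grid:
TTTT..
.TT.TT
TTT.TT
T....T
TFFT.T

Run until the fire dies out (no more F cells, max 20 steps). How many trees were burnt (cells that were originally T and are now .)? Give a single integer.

Step 1: +2 fires, +2 burnt (F count now 2)
Step 2: +1 fires, +2 burnt (F count now 1)
Step 3: +1 fires, +1 burnt (F count now 1)
Step 4: +1 fires, +1 burnt (F count now 1)
Step 5: +2 fires, +1 burnt (F count now 2)
Step 6: +2 fires, +2 burnt (F count now 2)
Step 7: +2 fires, +2 burnt (F count now 2)
Step 8: +1 fires, +2 burnt (F count now 1)
Step 9: +0 fires, +1 burnt (F count now 0)
Fire out after step 9
Initially T: 18, now '.': 24
Total burnt (originally-T cells now '.'): 12

Answer: 12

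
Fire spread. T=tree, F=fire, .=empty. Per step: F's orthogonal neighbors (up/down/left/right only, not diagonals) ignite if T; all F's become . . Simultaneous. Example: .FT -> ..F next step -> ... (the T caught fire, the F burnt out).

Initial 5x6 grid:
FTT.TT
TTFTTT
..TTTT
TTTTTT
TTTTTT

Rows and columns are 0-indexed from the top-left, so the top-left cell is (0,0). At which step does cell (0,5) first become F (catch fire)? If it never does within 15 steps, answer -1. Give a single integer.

Step 1: cell (0,5)='T' (+6 fires, +2 burnt)
Step 2: cell (0,5)='T' (+3 fires, +6 burnt)
Step 3: cell (0,5)='T' (+6 fires, +3 burnt)
Step 4: cell (0,5)='F' (+6 fires, +6 burnt)
  -> target ignites at step 4
Step 5: cell (0,5)='.' (+3 fires, +6 burnt)
Step 6: cell (0,5)='.' (+1 fires, +3 burnt)
Step 7: cell (0,5)='.' (+0 fires, +1 burnt)
  fire out at step 7

4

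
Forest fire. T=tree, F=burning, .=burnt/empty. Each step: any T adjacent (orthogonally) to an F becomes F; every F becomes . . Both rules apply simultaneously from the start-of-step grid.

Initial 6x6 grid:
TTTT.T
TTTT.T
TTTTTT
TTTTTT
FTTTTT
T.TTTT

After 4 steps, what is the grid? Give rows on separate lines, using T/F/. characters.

Step 1: 3 trees catch fire, 1 burn out
  TTTT.T
  TTTT.T
  TTTTTT
  FTTTTT
  .FTTTT
  F.TTTT
Step 2: 3 trees catch fire, 3 burn out
  TTTT.T
  TTTT.T
  FTTTTT
  .FTTTT
  ..FTTT
  ..TTTT
Step 3: 5 trees catch fire, 3 burn out
  TTTT.T
  FTTT.T
  .FTTTT
  ..FTTT
  ...FTT
  ..FTTT
Step 4: 6 trees catch fire, 5 burn out
  FTTT.T
  .FTT.T
  ..FTTT
  ...FTT
  ....FT
  ...FTT

FTTT.T
.FTT.T
..FTTT
...FTT
....FT
...FTT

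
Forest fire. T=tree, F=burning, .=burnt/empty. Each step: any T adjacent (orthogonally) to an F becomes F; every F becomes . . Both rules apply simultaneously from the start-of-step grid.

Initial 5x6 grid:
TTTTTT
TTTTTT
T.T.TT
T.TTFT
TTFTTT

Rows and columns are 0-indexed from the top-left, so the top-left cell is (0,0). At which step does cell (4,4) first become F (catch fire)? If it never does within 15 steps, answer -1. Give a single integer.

Step 1: cell (4,4)='F' (+7 fires, +2 burnt)
  -> target ignites at step 1
Step 2: cell (4,4)='.' (+5 fires, +7 burnt)
Step 3: cell (4,4)='.' (+5 fires, +5 burnt)
Step 4: cell (4,4)='.' (+5 fires, +5 burnt)
Step 5: cell (4,4)='.' (+2 fires, +5 burnt)
Step 6: cell (4,4)='.' (+1 fires, +2 burnt)
Step 7: cell (4,4)='.' (+0 fires, +1 burnt)
  fire out at step 7

1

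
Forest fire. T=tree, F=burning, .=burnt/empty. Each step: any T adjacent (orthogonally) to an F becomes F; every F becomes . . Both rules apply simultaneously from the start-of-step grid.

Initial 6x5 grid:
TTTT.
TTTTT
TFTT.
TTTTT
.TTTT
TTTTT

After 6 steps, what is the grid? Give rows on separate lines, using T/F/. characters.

Step 1: 4 trees catch fire, 1 burn out
  TTTT.
  TFTTT
  F.FT.
  TFTTT
  .TTTT
  TTTTT
Step 2: 7 trees catch fire, 4 burn out
  TFTT.
  F.FTT
  ...F.
  F.FTT
  .FTTT
  TTTTT
Step 3: 6 trees catch fire, 7 burn out
  F.FT.
  ...FT
  .....
  ...FT
  ..FTT
  TFTTT
Step 4: 6 trees catch fire, 6 burn out
  ...F.
  ....F
  .....
  ....F
  ...FT
  F.FTT
Step 5: 2 trees catch fire, 6 burn out
  .....
  .....
  .....
  .....
  ....F
  ...FT
Step 6: 1 trees catch fire, 2 burn out
  .....
  .....
  .....
  .....
  .....
  ....F

.....
.....
.....
.....
.....
....F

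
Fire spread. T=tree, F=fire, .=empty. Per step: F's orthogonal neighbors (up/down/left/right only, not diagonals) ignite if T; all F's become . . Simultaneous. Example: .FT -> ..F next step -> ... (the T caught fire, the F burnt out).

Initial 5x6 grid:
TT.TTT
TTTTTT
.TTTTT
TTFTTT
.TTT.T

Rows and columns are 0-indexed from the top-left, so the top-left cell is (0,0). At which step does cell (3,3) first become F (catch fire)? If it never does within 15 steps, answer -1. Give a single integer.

Step 1: cell (3,3)='F' (+4 fires, +1 burnt)
  -> target ignites at step 1
Step 2: cell (3,3)='.' (+7 fires, +4 burnt)
Step 3: cell (3,3)='.' (+4 fires, +7 burnt)
Step 4: cell (3,3)='.' (+6 fires, +4 burnt)
Step 5: cell (3,3)='.' (+3 fires, +6 burnt)
Step 6: cell (3,3)='.' (+1 fires, +3 burnt)
Step 7: cell (3,3)='.' (+0 fires, +1 burnt)
  fire out at step 7

1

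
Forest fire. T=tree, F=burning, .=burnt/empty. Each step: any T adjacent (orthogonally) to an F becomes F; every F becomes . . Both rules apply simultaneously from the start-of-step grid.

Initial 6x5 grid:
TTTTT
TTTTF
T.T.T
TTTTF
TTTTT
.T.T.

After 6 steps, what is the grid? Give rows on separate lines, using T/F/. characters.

Step 1: 5 trees catch fire, 2 burn out
  TTTTF
  TTTF.
  T.T.F
  TTTF.
  TTTTF
  .T.T.
Step 2: 4 trees catch fire, 5 burn out
  TTTF.
  TTF..
  T.T..
  TTF..
  TTTF.
  .T.T.
Step 3: 6 trees catch fire, 4 burn out
  TTF..
  TF...
  T.F..
  TF...
  TTF..
  .T.F.
Step 4: 4 trees catch fire, 6 burn out
  TF...
  F....
  T....
  F....
  TF...
  .T...
Step 5: 4 trees catch fire, 4 burn out
  F....
  .....
  F....
  .....
  F....
  .F...
Step 6: 0 trees catch fire, 4 burn out
  .....
  .....
  .....
  .....
  .....
  .....

.....
.....
.....
.....
.....
.....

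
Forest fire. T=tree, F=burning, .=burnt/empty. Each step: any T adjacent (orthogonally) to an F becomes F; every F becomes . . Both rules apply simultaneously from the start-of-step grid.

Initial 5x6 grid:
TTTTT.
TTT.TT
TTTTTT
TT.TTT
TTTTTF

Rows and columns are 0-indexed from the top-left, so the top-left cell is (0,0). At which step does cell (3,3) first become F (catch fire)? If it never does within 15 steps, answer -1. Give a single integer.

Step 1: cell (3,3)='T' (+2 fires, +1 burnt)
Step 2: cell (3,3)='T' (+3 fires, +2 burnt)
Step 3: cell (3,3)='F' (+4 fires, +3 burnt)
  -> target ignites at step 3
Step 4: cell (3,3)='.' (+3 fires, +4 burnt)
Step 5: cell (3,3)='.' (+4 fires, +3 burnt)
Step 6: cell (3,3)='.' (+4 fires, +4 burnt)
Step 7: cell (3,3)='.' (+3 fires, +4 burnt)
Step 8: cell (3,3)='.' (+2 fires, +3 burnt)
Step 9: cell (3,3)='.' (+1 fires, +2 burnt)
Step 10: cell (3,3)='.' (+0 fires, +1 burnt)
  fire out at step 10

3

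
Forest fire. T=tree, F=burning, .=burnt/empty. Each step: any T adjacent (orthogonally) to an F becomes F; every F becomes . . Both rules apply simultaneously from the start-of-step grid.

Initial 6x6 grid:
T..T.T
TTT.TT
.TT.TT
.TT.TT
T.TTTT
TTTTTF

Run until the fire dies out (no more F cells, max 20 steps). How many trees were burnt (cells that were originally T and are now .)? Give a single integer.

Step 1: +2 fires, +1 burnt (F count now 2)
Step 2: +3 fires, +2 burnt (F count now 3)
Step 3: +4 fires, +3 burnt (F count now 4)
Step 4: +4 fires, +4 burnt (F count now 4)
Step 5: +4 fires, +4 burnt (F count now 4)
Step 6: +3 fires, +4 burnt (F count now 3)
Step 7: +2 fires, +3 burnt (F count now 2)
Step 8: +1 fires, +2 burnt (F count now 1)
Step 9: +1 fires, +1 burnt (F count now 1)
Step 10: +1 fires, +1 burnt (F count now 1)
Step 11: +0 fires, +1 burnt (F count now 0)
Fire out after step 11
Initially T: 26, now '.': 35
Total burnt (originally-T cells now '.'): 25

Answer: 25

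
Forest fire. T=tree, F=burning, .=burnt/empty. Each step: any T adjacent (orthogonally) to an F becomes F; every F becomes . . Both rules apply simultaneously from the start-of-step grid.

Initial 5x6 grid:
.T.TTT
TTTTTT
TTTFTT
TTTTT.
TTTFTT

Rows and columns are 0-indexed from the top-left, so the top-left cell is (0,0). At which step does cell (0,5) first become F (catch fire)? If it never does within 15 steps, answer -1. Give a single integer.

Step 1: cell (0,5)='T' (+6 fires, +2 burnt)
Step 2: cell (0,5)='T' (+9 fires, +6 burnt)
Step 3: cell (0,5)='T' (+6 fires, +9 burnt)
Step 4: cell (0,5)='F' (+4 fires, +6 burnt)
  -> target ignites at step 4
Step 5: cell (0,5)='.' (+0 fires, +4 burnt)
  fire out at step 5

4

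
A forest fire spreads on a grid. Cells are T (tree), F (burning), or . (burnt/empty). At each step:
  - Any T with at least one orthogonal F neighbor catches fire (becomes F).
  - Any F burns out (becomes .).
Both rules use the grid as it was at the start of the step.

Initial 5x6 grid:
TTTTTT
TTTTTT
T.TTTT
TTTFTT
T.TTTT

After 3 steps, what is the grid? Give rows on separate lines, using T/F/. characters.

Step 1: 4 trees catch fire, 1 burn out
  TTTTTT
  TTTTTT
  T.TFTT
  TTF.FT
  T.TFTT
Step 2: 7 trees catch fire, 4 burn out
  TTTTTT
  TTTFTT
  T.F.FT
  TF...F
  T.F.FT
Step 3: 6 trees catch fire, 7 burn out
  TTTFTT
  TTF.FT
  T....F
  F.....
  T....F

TTTFTT
TTF.FT
T....F
F.....
T....F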